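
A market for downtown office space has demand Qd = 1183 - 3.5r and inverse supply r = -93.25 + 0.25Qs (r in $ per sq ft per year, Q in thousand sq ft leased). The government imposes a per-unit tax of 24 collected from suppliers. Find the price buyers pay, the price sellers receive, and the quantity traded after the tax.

In direct form, Qs = 373 + 4r.
The tax drives a wedge r_b - r_s = 24. Substituting r_s = r_b - 24 into supply: Qs = 277 + 4r_b.
Market clearing requires 1183 - 3.5r_b = 277 + 4r_b; hence 906 = 7.5r_b and r_b = 120.8.
Then r_s = 120.8 - 24 = 96.8 and Q = 1183 - 3.5(120.8) = 760.2.

r_b = 120.8, r_s = 96.8, Q = 760.2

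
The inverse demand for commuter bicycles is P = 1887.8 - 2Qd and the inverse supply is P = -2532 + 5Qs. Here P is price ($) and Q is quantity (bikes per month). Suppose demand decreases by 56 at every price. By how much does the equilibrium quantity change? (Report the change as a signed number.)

ΔQ = -16

Inverting to quantity form: Qd = 943.9 - 0.5P and Qs = 506.4 + 0.2P.
The market clears where 943.9 - 0.5P = 506.4 + 0.2P. Rearranging, 0.7P = 437.5, hence P* = 625.
Substitute back: Q* = 943.9 - 0.5(625) = 631.4.
After the shift, demand is Qd = 887.9 - 0.5P.
Re-solving, 0.7P = 381.5 gives P = 545 and Q = 615.4.
ΔQ = 615.4 - 631.4 = -16.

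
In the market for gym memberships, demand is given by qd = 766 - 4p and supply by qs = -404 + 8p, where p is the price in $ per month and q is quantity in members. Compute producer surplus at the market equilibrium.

Set qd = qs: 766 - 4p = -404 + 8p, so 1170 = 12p and p* = 97.5.
Substitute back: q* = 766 - 4(97.5) = 376.
Supply choke price (qs = 0): p = 50.5. Producer surplus = ½ × (97.5 - 50.5) × 376 = 8836.

Producer surplus = 8836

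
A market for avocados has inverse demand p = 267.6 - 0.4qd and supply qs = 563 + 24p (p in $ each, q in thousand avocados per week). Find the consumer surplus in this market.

Rewriting in direct form: qd = 669 - 2.5p.
At equilibrium qd = qs, so 669 - 2.5p = 563 + 24p; collecting terms, 106 = 26.5p and p* = 4.
Plugging p* into demand: q* = 669 - 2.5(4) = 659.
Demand choke price (qd = 0): p = 669/2.5 = 267.6. Consumer surplus = ½ × (267.6 - 4) × 659 = 86856.2.

Consumer surplus = 86856.2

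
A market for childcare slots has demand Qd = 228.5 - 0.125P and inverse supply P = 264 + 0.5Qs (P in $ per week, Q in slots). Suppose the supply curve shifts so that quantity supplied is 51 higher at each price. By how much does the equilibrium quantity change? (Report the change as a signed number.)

Solving each curve for Q: Qs = -528 + 2P.
Set Qd = Qs: 228.5 - 0.125P = -528 + 2P, so 756.5 = 2.125P and P* = 356.
Then Q* = 228.5 - 0.125(356) = 184.
After the shift, supply is Qs = -477 + 2P.
Re-solving, 2.125P = 705.5 gives P = 332 and Q = 187.
ΔQ = 187 - 184 = 3.

ΔQ = 3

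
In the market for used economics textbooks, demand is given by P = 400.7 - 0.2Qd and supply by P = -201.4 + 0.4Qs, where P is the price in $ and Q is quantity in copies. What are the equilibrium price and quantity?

P* = 200, Q* = 1003.5

In direct form, Qd = 2003.5 - 5P and Qs = 503.5 + 2.5P.
The market clears where 2003.5 - 5P = 503.5 + 2.5P. Rearranging, 7.5P = 1500, hence P* = 200.
From the demand curve, Q* = 2003.5 - 5(200) = 1003.5.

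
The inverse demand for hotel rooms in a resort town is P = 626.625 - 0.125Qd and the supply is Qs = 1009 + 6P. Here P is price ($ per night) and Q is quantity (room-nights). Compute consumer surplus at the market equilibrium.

Inverting to quantity form: Qd = 5013 - 8P.
Equating demand and supply, 5013 - 8P = 1009 + 6P gives 14P = 4004, so P* = 286.
From the demand curve, Q* = 5013 - 8(286) = 2725.
Demand choke price (Qd = 0): P = 5013/8 = 626.625. Consumer surplus = ½ × (626.625 - 286) × 2725 = 464101.5625.

Consumer surplus = 464101.5625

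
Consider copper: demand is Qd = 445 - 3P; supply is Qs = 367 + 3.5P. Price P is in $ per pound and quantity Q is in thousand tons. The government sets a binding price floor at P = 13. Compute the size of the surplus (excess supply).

Surplus = 6.5

With P fixed at 13, quantity demanded is 406 and quantity supplied is 412.5.
Surplus = Qs - Qd = 412.5 - 406 = 6.5.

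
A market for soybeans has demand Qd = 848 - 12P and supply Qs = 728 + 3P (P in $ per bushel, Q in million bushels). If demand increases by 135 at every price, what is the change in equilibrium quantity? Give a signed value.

ΔQ = 27

At equilibrium Qd = Qs, so 848 - 12P = 728 + 3P; collecting terms, 120 = 15P and P* = 8.
Then Q* = 848 - 12(8) = 752.
After the shift, demand is Qd = 983 - 12P.
New equilibrium: 255 = 15P, so P = 17 and Q = 779.
ΔQ = 779 - 752 = 27.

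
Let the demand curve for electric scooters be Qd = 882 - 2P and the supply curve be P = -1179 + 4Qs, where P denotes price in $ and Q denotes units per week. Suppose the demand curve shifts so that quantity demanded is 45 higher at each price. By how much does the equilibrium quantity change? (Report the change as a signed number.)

ΔQ = 5

Inverting to quantity form: Qs = 294.75 + 0.25P.
Set Qd = Qs: 882 - 2P = 294.75 + 0.25P, so 587.25 = 2.25P and P* = 261.
Then Q* = 882 - 2(261) = 360.
After the shift, demand is Qd = 927 - 2P.
New equilibrium: 632.25 = 2.25P, so P = 281 and Q = 365.
ΔQ = 365 - 360 = 5.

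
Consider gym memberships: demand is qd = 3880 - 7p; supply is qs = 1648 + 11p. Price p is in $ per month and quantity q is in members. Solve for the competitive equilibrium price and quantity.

p* = 124, q* = 3012

Set qd = qs: 3880 - 7p = 1648 + 11p, so 2232 = 18p and p* = 124.
Then q* = 3880 - 7(124) = 3012.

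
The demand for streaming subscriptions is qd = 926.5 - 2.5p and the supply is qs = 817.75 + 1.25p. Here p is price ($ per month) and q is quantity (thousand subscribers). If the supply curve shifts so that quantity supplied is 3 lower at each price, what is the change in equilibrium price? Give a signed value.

Δp = 0.8

Equating demand and supply, 926.5 - 2.5p = 817.75 + 1.25p gives 3.75p = 108.75, so p* = 29.
Then q* = 926.5 - 2.5(29) = 854.
After the shift, supply is qs = 814.75 + 1.25p.
Re-solving, 3.75p = 111.75 gives p = 29.8 and q = 852.
Δp = 29.8 - 29 = 0.8.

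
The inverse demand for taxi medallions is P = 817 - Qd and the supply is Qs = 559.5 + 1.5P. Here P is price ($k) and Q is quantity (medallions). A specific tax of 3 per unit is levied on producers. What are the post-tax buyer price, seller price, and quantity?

In direct form, Qd = 817 - P.
The tax drives a wedge P_b - P_s = 3. Substituting P_s = P_b - 3 into supply: Qs = 555 + 1.5P_b.
Equate demand and the shifted supply: 817 - P_b = 555 + 1.5P_b, giving 2.5P_b = 262, so P_b = 104.8.
So P_s = 101.8 and the quantity traded is Q = 817 - 104.8 = 712.2.

P_b = 104.8, P_s = 101.8, Q = 712.2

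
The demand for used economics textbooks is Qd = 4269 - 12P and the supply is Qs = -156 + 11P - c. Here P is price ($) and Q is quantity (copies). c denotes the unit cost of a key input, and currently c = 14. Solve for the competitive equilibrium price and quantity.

With c = 14, supply is Qs = -170 + 11P.
At equilibrium Qd = Qs, so 4269 - 12P = -170 + 11P; collecting terms, 4439 = 23P and P* = 193.
Then Q* = 4269 - 12(193) = 1953.

P* = 193, Q* = 1953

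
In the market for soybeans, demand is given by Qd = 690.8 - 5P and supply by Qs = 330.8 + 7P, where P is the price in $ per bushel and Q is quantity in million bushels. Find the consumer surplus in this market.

Consumer surplus = 29246.464

Equating demand and supply, 690.8 - 5P = 330.8 + 7P gives 12P = 360, so P* = 30.
From the demand curve, Q* = 690.8 - 5(30) = 540.8.
Demand choke price (Qd = 0): P = 690.8/5 = 138.16. Consumer surplus = ½ × (138.16 - 30) × 540.8 = 29246.464.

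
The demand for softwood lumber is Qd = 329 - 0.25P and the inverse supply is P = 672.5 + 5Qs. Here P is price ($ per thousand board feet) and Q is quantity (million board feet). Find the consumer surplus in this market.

Consumer surplus = 10224.5

In direct form, Qs = -134.5 + 0.2P.
Set Qd = Qs: 329 - 0.25P = -134.5 + 0.2P, so 463.5 = 0.45P and P* = 1030.
Substitute back: Q* = 329 - 0.25(1030) = 71.5.
Demand choke price (Qd = 0): P = 329/0.25 = 1316. Consumer surplus = ½ × (1316 - 1030) × 71.5 = 10224.5.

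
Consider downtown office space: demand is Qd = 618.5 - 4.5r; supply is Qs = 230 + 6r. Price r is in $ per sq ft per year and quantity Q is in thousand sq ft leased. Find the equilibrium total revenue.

Total revenue = 16724

The market clears where 618.5 - 4.5r = 230 + 6r. Rearranging, 10.5r = 388.5, hence r* = 37.
From the demand curve, Q* = 618.5 - 4.5(37) = 452.
Total revenue = r* × Q* = 37 × 452 = 16724.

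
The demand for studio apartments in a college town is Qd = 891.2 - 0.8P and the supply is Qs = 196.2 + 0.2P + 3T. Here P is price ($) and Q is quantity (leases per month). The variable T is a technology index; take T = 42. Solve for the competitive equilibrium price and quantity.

With T = 42, supply is Qs = 322.2 + 0.2P.
At equilibrium Qd = Qs, so 891.2 - 0.8P = 322.2 + 0.2P; collecting terms, 569 = P and P* = 569.
Plugging P* into demand: Q* = 891.2 - 0.8(569) = 436.

P* = 569, Q* = 436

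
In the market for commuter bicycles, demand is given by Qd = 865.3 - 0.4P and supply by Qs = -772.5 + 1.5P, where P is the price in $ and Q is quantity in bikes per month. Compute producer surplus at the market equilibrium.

Producer surplus = 90306.75

Set Qd = Qs: 865.3 - 0.4P = -772.5 + 1.5P, so 1637.8 = 1.9P and P* = 862.
Then Q* = 865.3 - 0.4(862) = 520.5.
Supply choke price (Qs = 0): P = 515. Producer surplus = ½ × (862 - 515) × 520.5 = 90306.75.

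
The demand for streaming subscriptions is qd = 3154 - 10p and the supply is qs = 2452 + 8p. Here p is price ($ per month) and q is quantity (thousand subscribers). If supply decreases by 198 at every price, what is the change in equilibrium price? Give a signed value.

Equating demand and supply, 3154 - 10p = 2452 + 8p gives 18p = 702, so p* = 39.
Substitute back: q* = 3154 - 10(39) = 2764.
After the shift, supply is qs = 2254 + 8p.
New equilibrium: 900 = 18p, so p = 50 and q = 2654.
Δp = 50 - 39 = 11.

Δp = 11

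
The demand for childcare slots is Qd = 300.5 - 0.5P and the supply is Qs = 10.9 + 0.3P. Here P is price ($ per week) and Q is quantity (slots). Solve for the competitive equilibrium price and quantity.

Equating demand and supply, 300.5 - 0.5P = 10.9 + 0.3P gives 0.8P = 289.6, so P* = 362.
Then Q* = 300.5 - 0.5(362) = 119.5.

P* = 362, Q* = 119.5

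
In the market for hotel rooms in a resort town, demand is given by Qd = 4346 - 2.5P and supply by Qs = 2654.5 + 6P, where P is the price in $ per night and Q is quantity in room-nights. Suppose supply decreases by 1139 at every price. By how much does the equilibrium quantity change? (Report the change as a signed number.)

ΔQ = -335

The market clears where 4346 - 2.5P = 2654.5 + 6P. Rearranging, 8.5P = 1691.5, hence P* = 199.
Substitute back: Q* = 4346 - 2.5(199) = 3848.5.
After the shift, supply is Qs = 1515.5 + 6P.
Re-solving, 8.5P = 2830.5 gives P = 333 and Q = 3513.5.
ΔQ = 3513.5 - 3848.5 = -335.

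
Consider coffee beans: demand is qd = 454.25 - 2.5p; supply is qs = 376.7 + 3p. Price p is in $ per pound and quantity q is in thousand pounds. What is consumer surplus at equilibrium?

Consumer surplus = 35112.2

Equating demand and supply, 454.25 - 2.5p = 376.7 + 3p gives 5.5p = 77.55, so p* = 14.1.
Then q* = 454.25 - 2.5(14.1) = 419.
Demand choke price (qd = 0): p = 454.25/2.5 = 181.7. Consumer surplus = ½ × (181.7 - 14.1) × 419 = 35112.2.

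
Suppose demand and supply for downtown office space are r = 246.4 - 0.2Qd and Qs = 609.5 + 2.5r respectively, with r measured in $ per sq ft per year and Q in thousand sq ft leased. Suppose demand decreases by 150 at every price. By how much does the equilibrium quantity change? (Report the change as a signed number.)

In direct form, Qd = 1232 - 5r.
The market clears where 1232 - 5r = 609.5 + 2.5r. Rearranging, 7.5r = 622.5, hence r* = 83.
From the demand curve, Q* = 1232 - 5(83) = 817.
After the shift, demand is Qd = 1082 - 5r.
The new intersection has 472.5 = 7.5r, i.e. r = 63, Q = 767.
ΔQ = 767 - 817 = -50.

ΔQ = -50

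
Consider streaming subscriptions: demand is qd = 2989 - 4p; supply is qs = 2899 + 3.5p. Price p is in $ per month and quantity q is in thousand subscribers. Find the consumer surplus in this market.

Equating demand and supply, 2989 - 4p = 2899 + 3.5p gives 7.5p = 90, so p* = 12.
From the demand curve, q* = 2989 - 4(12) = 2941.
Demand choke price (qd = 0): p = 2989/4 = 747.25. Consumer surplus = ½ × (747.25 - 12) × 2941 = 1081185.125.

Consumer surplus = 1081185.125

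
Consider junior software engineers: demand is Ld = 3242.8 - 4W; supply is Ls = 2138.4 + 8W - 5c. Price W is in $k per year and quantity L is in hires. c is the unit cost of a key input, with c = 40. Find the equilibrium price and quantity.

W* = 108.7, L* = 2808

With c = 40, supply is Ls = 1938.4 + 8W.
Equating demand and supply, 3242.8 - 4W = 1938.4 + 8W gives 12W = 1304.4, so W* = 108.7.
Plugging W* into demand: L* = 3242.8 - 4(108.7) = 2808.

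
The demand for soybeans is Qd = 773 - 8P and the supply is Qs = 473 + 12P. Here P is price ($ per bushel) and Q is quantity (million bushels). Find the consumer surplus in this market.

Consumer surplus = 26650.5625

Equating demand and supply, 773 - 8P = 473 + 12P gives 20P = 300, so P* = 15.
Plugging P* into demand: Q* = 773 - 8(15) = 653.
Demand choke price (Qd = 0): P = 773/8 = 96.625. Consumer surplus = ½ × (96.625 - 15) × 653 = 26650.5625.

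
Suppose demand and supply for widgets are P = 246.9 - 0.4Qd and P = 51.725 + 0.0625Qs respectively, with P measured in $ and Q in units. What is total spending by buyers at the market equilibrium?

Total spending by buyers = 32958.2

Inverting to quantity form: Qd = 617.25 - 2.5P and Qs = -827.6 + 16P.
At equilibrium Qd = Qs, so 617.25 - 2.5P = -827.6 + 16P; collecting terms, 1444.85 = 18.5P and P* = 78.1.
Then Q* = 617.25 - 2.5(78.1) = 422.
Total spending by buyers = P* × Q* = 78.1 × 422 = 32958.2.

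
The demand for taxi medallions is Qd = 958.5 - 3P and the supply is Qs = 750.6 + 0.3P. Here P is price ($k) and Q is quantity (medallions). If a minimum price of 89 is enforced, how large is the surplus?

Surplus = 85.8

At P = 89: Qd = 691.5 and Qs = 777.3.
Surplus = Qs - Qd = 777.3 - 691.5 = 85.8.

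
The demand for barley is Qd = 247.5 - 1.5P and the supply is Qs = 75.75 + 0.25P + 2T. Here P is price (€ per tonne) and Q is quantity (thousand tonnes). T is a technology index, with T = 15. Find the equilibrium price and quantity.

P* = 81, Q* = 126

With T = 15, supply is Qs = 105.75 + 0.25P.
Equating demand and supply, 247.5 - 1.5P = 105.75 + 0.25P gives 1.75P = 141.75, so P* = 81.
Plugging P* into demand: Q* = 247.5 - 1.5(81) = 126.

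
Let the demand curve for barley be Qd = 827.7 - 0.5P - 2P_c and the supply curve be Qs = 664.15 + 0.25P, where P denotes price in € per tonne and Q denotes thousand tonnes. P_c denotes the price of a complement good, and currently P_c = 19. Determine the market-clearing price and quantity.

With P_c = 19, demand is Qd = 789.7 - 0.5P.
Set Qd = Qs: 789.7 - 0.5P = 664.15 + 0.25P, so 125.55 = 0.75P and P* = 167.4.
From the demand curve, Q* = 789.7 - 0.5(167.4) = 706.

P* = 167.4, Q* = 706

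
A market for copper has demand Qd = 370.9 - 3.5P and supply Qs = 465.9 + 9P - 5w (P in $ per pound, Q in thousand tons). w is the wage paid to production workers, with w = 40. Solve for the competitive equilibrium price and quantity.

With w = 40, supply is Qs = 265.9 + 9P.
Set Qd = Qs: 370.9 - 3.5P = 265.9 + 9P, so 105 = 12.5P and P* = 8.4.
Substitute back: Q* = 370.9 - 3.5(8.4) = 341.5.

P* = 8.4, Q* = 341.5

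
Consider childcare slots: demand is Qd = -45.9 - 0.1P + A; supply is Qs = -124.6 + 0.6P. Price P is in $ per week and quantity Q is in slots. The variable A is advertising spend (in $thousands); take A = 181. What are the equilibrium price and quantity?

With A = 181, demand is Qd = 135.1 - 0.1P.
At equilibrium Qd = Qs, so 135.1 - 0.1P = -124.6 + 0.6P; collecting terms, 259.7 = 0.7P and P* = 371.
From the demand curve, Q* = 135.1 - 0.1(371) = 98.

P* = 371, Q* = 98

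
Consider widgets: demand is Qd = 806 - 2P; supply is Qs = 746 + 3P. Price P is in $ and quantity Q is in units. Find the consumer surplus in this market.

Consumer surplus = 152881

Equating demand and supply, 806 - 2P = 746 + 3P gives 5P = 60, so P* = 12.
Then Q* = 806 - 2(12) = 782.
Demand choke price (Qd = 0): P = 806/2 = 403. Consumer surplus = ½ × (403 - 12) × 782 = 152881.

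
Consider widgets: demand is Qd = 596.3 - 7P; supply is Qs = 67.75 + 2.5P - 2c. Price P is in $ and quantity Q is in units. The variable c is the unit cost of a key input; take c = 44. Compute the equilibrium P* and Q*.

With c = 44, supply is Qs = -20.25 + 2.5P.
At equilibrium Qd = Qs, so 596.3 - 7P = -20.25 + 2.5P; collecting terms, 616.55 = 9.5P and P* = 64.9.
From the demand curve, Q* = 596.3 - 7(64.9) = 142.

P* = 64.9, Q* = 142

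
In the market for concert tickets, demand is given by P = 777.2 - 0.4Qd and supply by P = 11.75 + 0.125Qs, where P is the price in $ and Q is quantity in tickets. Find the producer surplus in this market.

Producer surplus = 132860.25

Rewriting in direct form: Qd = 1943 - 2.5P and Qs = -94 + 8P.
Equating demand and supply, 1943 - 2.5P = -94 + 8P gives 10.5P = 2037, so P* = 194.
Substitute back: Q* = 1943 - 2.5(194) = 1458.
Supply choke price (Qs = 0): P = 11.75. Producer surplus = ½ × (194 - 11.75) × 1458 = 132860.25.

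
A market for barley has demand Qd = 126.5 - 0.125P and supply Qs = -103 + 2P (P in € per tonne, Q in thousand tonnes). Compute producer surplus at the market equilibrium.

Producer surplus = 3192.25

The market clears where 126.5 - 0.125P = -103 + 2P. Rearranging, 2.125P = 229.5, hence P* = 108.
From the demand curve, Q* = 126.5 - 0.125(108) = 113.
Supply choke price (Qs = 0): P = 51.5. Producer surplus = ½ × (108 - 51.5) × 113 = 3192.25.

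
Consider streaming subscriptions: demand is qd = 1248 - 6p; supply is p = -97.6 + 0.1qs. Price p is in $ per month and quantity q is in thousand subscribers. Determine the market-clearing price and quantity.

Inverting to quantity form: qs = 976 + 10p.
At equilibrium qd = qs, so 1248 - 6p = 976 + 10p; collecting terms, 272 = 16p and p* = 17.
From the demand curve, q* = 1248 - 6(17) = 1146.

p* = 17, q* = 1146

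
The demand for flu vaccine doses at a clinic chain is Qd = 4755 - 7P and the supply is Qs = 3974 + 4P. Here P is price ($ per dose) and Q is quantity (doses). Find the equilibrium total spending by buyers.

Total spending by buyers = 302318

The market clears where 4755 - 7P = 3974 + 4P. Rearranging, 11P = 781, hence P* = 71.
Substitute back: Q* = 4755 - 7(71) = 4258.
Total spending by buyers = P* × Q* = 71 × 4258 = 302318.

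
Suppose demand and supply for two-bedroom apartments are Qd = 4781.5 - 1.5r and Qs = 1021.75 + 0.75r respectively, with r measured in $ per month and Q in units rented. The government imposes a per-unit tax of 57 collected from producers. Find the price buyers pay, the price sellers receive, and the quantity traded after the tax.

With a tax of 57 on producers, they supply based on the net price r_s = r_b - 57, so Qs = 979 + 0.75r_b.
Market clearing requires 4781.5 - 1.5r_b = 979 + 0.75r_b; hence 3802.5 = 2.25r_b and r_b = 1690.
So r_s = 1633 and the quantity traded is Q = 4781.5 - 1.5(1690) = 2246.5.

r_b = 1690, r_s = 1633, Q = 2246.5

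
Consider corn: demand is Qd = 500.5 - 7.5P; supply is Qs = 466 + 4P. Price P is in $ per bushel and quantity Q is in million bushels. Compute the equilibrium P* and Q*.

P* = 3, Q* = 478

Equating demand and supply, 500.5 - 7.5P = 466 + 4P gives 11.5P = 34.5, so P* = 3.
Plugging P* into demand: Q* = 500.5 - 7.5(3) = 478.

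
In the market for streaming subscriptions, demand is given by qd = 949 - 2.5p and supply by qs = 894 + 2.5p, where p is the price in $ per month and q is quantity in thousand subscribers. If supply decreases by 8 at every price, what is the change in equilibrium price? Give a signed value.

At equilibrium qd = qs, so 949 - 2.5p = 894 + 2.5p; collecting terms, 55 = 5p and p* = 11.
Substitute back: q* = 949 - 2.5(11) = 921.5.
After the shift, supply is qs = 886 + 2.5p.
Re-solving, 5p = 63 gives p = 12.6 and q = 917.5.
Δp = 12.6 - 11 = 1.6.

Δp = 1.6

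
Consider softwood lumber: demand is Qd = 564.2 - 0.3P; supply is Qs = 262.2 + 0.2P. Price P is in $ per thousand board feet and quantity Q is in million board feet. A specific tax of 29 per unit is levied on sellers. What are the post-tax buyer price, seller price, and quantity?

With a tax of 29 on sellers, they supply based on the net price P_s = P_b - 29, so Qs = 256.4 + 0.2P_b.
Set Qd = Qs: 564.2 - 0.3P_b = 256.4 + 0.2P_b, so 307.8 = 0.5P_b and P_b = 615.6.
Then P_s = 615.6 - 29 = 586.6 and Q = 564.2 - 0.3(615.6) = 379.52.

P_b = 615.6, P_s = 586.6, Q = 379.52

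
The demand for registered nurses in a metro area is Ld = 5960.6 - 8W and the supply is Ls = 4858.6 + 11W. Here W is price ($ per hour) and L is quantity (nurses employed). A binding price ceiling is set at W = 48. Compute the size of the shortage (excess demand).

With W fixed at 48, quantity demanded is 5576.6 and quantity supplied is 5386.6.
Shortage = Ld - Ls = 5576.6 - 5386.6 = 190.

Shortage = 190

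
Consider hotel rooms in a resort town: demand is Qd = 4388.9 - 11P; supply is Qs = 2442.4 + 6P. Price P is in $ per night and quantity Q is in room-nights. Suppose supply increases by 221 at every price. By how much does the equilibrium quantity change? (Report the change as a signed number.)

At equilibrium Qd = Qs, so 4388.9 - 11P = 2442.4 + 6P; collecting terms, 1946.5 = 17P and P* = 114.5.
Then Q* = 4388.9 - 11(114.5) = 3129.4.
After the shift, supply is Qs = 2663.4 + 6P.
Re-solving, 17P = 1725.5 gives P = 101.5 and Q = 3272.4.
ΔQ = 3272.4 - 3129.4 = 143.

ΔQ = 143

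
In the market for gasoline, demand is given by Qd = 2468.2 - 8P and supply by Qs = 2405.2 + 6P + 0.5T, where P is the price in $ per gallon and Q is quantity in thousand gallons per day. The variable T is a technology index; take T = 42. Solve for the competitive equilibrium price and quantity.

With T = 42, supply is Qs = 2426.2 + 6P.
At equilibrium Qd = Qs, so 2468.2 - 8P = 2426.2 + 6P; collecting terms, 42 = 14P and P* = 3.
Substitute back: Q* = 2468.2 - 8(3) = 2444.2.

P* = 3, Q* = 2444.2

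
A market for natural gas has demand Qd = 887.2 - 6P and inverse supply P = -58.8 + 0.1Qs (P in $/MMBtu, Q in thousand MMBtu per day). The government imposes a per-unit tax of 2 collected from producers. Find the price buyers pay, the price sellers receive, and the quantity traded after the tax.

Inverting to quantity form: Qs = 588 + 10P.
With a tax of 2 on producers, they supply based on the net price P_s = P_b - 2, so Qs = 568 + 10P_b.
Set Qd = Qs: 887.2 - 6P_b = 568 + 10P_b, so 319.2 = 16P_b and P_b = 19.95.
Then P_s = 19.95 - 2 = 17.95 and Q = 887.2 - 6(19.95) = 767.5.

P_b = 19.95, P_s = 17.95, Q = 767.5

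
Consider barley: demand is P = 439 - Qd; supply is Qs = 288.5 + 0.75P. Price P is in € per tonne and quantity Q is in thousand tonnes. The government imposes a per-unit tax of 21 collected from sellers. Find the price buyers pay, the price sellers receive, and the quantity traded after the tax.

Inverting to quantity form: Qd = 439 - P.
With a tax of 21 on sellers, they supply based on the net price P_s = P_b - 21, so Qs = 272.75 + 0.75P_b.
Market clearing requires 439 - P_b = 272.75 + 0.75P_b; hence 166.25 = 1.75P_b and P_b = 95.
So P_s = 74 and the quantity traded is Q = 439 - 95 = 344.

P_b = 95, P_s = 74, Q = 344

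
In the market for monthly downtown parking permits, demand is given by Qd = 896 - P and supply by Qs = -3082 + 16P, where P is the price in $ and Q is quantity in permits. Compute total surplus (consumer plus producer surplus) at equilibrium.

Equating demand and supply, 896 - P = -3082 + 16P gives 17P = 3978, so P* = 234.
Substitute back: Q* = 896 - 234 = 662.
Demand choke price = 896; supply choke price = 192.625. CS = ½(896 - 234)(662) = 219122; PS = ½(234 - 192.625)(662) = 13695.125. Total surplus = 232817.125.

Total surplus = 232817.125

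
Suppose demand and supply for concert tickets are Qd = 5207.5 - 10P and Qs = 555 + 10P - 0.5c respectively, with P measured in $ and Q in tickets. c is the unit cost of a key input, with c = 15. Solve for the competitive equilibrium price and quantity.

With c = 15, supply is Qs = 547.5 + 10P.
Equating demand and supply, 5207.5 - 10P = 547.5 + 10P gives 20P = 4660, so P* = 233.
Plugging P* into demand: Q* = 5207.5 - 10(233) = 2877.5.

P* = 233, Q* = 2877.5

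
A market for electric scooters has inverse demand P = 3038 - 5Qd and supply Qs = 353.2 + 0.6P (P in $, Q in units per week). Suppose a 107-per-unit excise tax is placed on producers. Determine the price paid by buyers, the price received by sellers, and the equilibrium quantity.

P_b = 398.25, P_s = 291.25, Q = 527.95

Solving each curve for Q: Qd = 607.6 - 0.2P.
With a tax of 107 on producers, they supply based on the net price P_s = P_b - 107, so Qs = 289 + 0.6P_b.
Equate demand and the shifted supply: 607.6 - 0.2P_b = 289 + 0.6P_b, giving 0.8P_b = 318.6, so P_b = 398.25.
So P_s = 291.25 and the quantity traded is Q = 607.6 - 0.2(398.25) = 527.95.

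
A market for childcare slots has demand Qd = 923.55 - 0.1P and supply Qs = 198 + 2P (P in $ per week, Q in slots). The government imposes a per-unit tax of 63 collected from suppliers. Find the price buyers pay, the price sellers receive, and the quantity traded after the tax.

P_b = 405.5, P_s = 342.5, Q = 883

With a tax of 63 on suppliers, they supply based on the net price P_s = P_b - 63, so Qs = 72 + 2P_b.
Market clearing requires 923.55 - 0.1P_b = 72 + 2P_b; hence 851.55 = 2.1P_b and P_b = 405.5.
Then P_s = 405.5 - 63 = 342.5 and Q = 923.55 - 0.1(405.5) = 883.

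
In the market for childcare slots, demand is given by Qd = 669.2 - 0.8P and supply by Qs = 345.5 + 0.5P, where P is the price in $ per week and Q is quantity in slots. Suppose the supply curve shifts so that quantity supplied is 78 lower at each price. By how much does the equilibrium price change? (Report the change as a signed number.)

ΔP = 60

Set Qd = Qs: 669.2 - 0.8P = 345.5 + 0.5P, so 323.7 = 1.3P and P* = 249.
Substitute back: Q* = 669.2 - 0.8(249) = 470.
After the shift, supply is Qs = 267.5 + 0.5P.
The new intersection has 401.7 = 1.3P, i.e. P = 309, Q = 422.
ΔP = 309 - 249 = 60.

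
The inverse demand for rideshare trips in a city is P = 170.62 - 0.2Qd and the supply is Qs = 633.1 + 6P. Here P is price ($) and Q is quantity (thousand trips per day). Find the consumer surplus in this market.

Solving each curve for Q: Qd = 853.1 - 5P.
At equilibrium Qd = Qs, so 853.1 - 5P = 633.1 + 6P; collecting terms, 220 = 11P and P* = 20.
Then Q* = 853.1 - 5(20) = 753.1.
Demand choke price (Qd = 0): P = 853.1/5 = 170.62. Consumer surplus = ½ × (170.62 - 20) × 753.1 = 56715.961.

Consumer surplus = 56715.961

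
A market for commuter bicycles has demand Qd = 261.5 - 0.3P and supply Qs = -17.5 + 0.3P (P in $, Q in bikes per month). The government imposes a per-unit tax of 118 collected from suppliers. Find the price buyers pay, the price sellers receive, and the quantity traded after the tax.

P_b = 524, P_s = 406, Q = 104.3

With a tax of 118 on suppliers, they supply based on the net price P_s = P_b - 118, so Qs = -52.9 + 0.3P_b.
Market clearing requires 261.5 - 0.3P_b = -52.9 + 0.3P_b; hence 314.4 = 0.6P_b and P_b = 524.
Then P_s = 524 - 118 = 406 and Q = 261.5 - 0.3(524) = 104.3.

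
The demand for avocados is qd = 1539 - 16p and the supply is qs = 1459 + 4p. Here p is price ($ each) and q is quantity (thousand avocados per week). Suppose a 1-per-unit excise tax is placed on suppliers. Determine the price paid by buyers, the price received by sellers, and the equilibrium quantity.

p_b = 4.2, p_s = 3.2, q = 1471.8

Suppliers keep p_s = p_b - 1 per unit, so supply in terms of the buyer price is qs = 1455 + 4p_b.
Market clearing requires 1539 - 16p_b = 1455 + 4p_b; hence 84 = 20p_b and p_b = 4.2.
Then p_s = 4.2 - 1 = 3.2 and q = 1539 - 16(4.2) = 1471.8.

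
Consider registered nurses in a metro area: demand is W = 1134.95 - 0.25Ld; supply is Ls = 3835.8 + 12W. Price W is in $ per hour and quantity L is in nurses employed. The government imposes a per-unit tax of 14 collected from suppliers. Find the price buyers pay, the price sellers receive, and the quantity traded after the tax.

W_b = 54.5, W_s = 40.5, L = 4321.8

Solving each curve for L: Ld = 4539.8 - 4W.
The tax drives a wedge W_b - W_s = 14. Substituting W_s = W_b - 14 into supply: Ls = 3667.8 + 12W_b.
Market clearing requires 4539.8 - 4W_b = 3667.8 + 12W_b; hence 872 = 16W_b and W_b = 54.5.
So W_s = 40.5 and the quantity traded is L = 4539.8 - 4(54.5) = 4321.8.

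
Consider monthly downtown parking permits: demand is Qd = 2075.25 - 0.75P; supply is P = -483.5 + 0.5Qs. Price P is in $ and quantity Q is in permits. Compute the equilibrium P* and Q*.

P* = 403, Q* = 1773

Inverting to quantity form: Qs = 967 + 2P.
Set Qd = Qs: 2075.25 - 0.75P = 967 + 2P, so 1108.25 = 2.75P and P* = 403.
Plugging P* into demand: Q* = 2075.25 - 0.75(403) = 1773.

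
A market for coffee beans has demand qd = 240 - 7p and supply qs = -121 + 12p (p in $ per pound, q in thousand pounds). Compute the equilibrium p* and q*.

p* = 19, q* = 107

At equilibrium qd = qs, so 240 - 7p = -121 + 12p; collecting terms, 361 = 19p and p* = 19.
Substitute back: q* = 240 - 7(19) = 107.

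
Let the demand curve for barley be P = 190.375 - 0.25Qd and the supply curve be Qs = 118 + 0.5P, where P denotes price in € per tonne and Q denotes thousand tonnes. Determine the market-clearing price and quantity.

Inverting to quantity form: Qd = 761.5 - 4P.
The market clears where 761.5 - 4P = 118 + 0.5P. Rearranging, 4.5P = 643.5, hence P* = 143.
Then Q* = 761.5 - 4(143) = 189.5.

P* = 143, Q* = 189.5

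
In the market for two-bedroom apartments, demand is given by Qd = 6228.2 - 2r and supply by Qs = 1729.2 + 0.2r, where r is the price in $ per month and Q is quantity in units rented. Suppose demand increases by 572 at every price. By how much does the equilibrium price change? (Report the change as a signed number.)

Δr = 260

The market clears where 6228.2 - 2r = 1729.2 + 0.2r. Rearranging, 2.2r = 4499, hence r* = 2045.
Substitute back: Q* = 6228.2 - 2(2045) = 2138.2.
After the shift, demand is Qd = 6800.2 - 2r.
The new intersection has 5071 = 2.2r, i.e. r = 2305, Q = 2190.2.
Δr = 2305 - 2045 = 260.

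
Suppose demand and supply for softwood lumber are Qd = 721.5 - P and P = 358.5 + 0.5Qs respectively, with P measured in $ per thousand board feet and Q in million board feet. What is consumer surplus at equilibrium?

In direct form, Qs = -717 + 2P.
Set Qd = Qs: 721.5 - P = -717 + 2P, so 1438.5 = 3P and P* = 479.5.
Then Q* = 721.5 - 479.5 = 242.
Demand choke price (Qd = 0): P = 721.5. Consumer surplus = ½ × (721.5 - 479.5) × 242 = 29282.

Consumer surplus = 29282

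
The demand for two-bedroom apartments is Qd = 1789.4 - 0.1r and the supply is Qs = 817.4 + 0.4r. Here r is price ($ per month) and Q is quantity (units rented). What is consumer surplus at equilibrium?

Consumer surplus = 12720125

At equilibrium Qd = Qs, so 1789.4 - 0.1r = 817.4 + 0.4r; collecting terms, 972 = 0.5r and r* = 1944.
Then Q* = 1789.4 - 0.1(1944) = 1595.
Demand choke price (Qd = 0): r = 1789.4/0.1 = 17894. Consumer surplus = ½ × (17894 - 1944) × 1595 = 12720125.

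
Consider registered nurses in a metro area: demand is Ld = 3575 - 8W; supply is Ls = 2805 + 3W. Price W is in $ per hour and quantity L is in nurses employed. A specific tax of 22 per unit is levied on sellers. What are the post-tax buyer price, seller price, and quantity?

W_b = 76, W_s = 54, L = 2967

The tax drives a wedge W_b - W_s = 22. Substituting W_s = W_b - 22 into supply: Ls = 2739 + 3W_b.
Market clearing requires 3575 - 8W_b = 2739 + 3W_b; hence 836 = 11W_b and W_b = 76.
So W_s = 54 and the quantity traded is L = 3575 - 8(76) = 2967.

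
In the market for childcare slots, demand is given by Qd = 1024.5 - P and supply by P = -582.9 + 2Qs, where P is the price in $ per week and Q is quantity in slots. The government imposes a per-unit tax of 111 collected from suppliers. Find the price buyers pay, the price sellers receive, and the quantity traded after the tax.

P_b = 525.7, P_s = 414.7, Q = 498.8

Rewriting in direct form: Qs = 291.45 + 0.5P.
The tax drives a wedge P_b - P_s = 111. Substituting P_s = P_b - 111 into supply: Qs = 235.95 + 0.5P_b.
Market clearing requires 1024.5 - P_b = 235.95 + 0.5P_b; hence 788.55 = 1.5P_b and P_b = 525.7.
Then P_s = 525.7 - 111 = 414.7 and Q = 1024.5 - 525.7 = 498.8.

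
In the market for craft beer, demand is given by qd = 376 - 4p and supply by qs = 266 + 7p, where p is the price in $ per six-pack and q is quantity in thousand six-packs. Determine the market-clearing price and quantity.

p* = 10, q* = 336

Equating demand and supply, 376 - 4p = 266 + 7p gives 11p = 110, so p* = 10.
From the demand curve, q* = 376 - 4(10) = 336.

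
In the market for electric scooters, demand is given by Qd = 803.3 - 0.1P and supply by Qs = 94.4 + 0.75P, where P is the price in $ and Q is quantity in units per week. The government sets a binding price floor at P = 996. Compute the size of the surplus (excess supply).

With P fixed at 996, quantity demanded is 703.7 and quantity supplied is 841.4.
Surplus = Qs - Qd = 841.4 - 703.7 = 137.7.

Surplus = 137.7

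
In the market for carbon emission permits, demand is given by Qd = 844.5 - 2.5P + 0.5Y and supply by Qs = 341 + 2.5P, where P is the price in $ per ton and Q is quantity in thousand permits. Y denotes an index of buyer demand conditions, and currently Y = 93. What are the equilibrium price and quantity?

P* = 110, Q* = 616

With Y = 93, demand is Qd = 891 - 2.5P.
At equilibrium Qd = Qs, so 891 - 2.5P = 341 + 2.5P; collecting terms, 550 = 5P and P* = 110.
Plugging P* into demand: Q* = 891 - 2.5(110) = 616.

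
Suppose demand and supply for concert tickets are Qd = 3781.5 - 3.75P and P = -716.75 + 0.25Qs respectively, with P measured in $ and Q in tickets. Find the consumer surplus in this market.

Solving each curve for Q: Qs = 2867 + 4P.
Equating demand and supply, 3781.5 - 3.75P = 2867 + 4P gives 7.75P = 914.5, so P* = 118.
Plugging P* into demand: Q* = 3781.5 - 3.75(118) = 3339.
Demand choke price (Qd = 0): P = 3781.5/3.75 = 1008.4. Consumer surplus = ½ × (1008.4 - 118) × 3339 = 1486522.8.

Consumer surplus = 1486522.8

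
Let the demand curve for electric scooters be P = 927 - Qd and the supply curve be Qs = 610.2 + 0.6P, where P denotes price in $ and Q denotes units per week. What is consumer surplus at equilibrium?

Consumer surplus = 265720.5

Inverting to quantity form: Qd = 927 - P.
The market clears where 927 - P = 610.2 + 0.6P. Rearranging, 1.6P = 316.8, hence P* = 198.
Substitute back: Q* = 927 - 198 = 729.
Demand choke price (Qd = 0): P = 927. Consumer surplus = ½ × (927 - 198) × 729 = 265720.5.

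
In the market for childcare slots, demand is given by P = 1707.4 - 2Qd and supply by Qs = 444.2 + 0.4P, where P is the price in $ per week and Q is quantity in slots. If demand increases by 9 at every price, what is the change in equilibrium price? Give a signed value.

Inverting to quantity form: Qd = 853.7 - 0.5P.
The market clears where 853.7 - 0.5P = 444.2 + 0.4P. Rearranging, 0.9P = 409.5, hence P* = 455.
Substitute back: Q* = 853.7 - 0.5(455) = 626.2.
After the shift, demand is Qd = 862.7 - 0.5P.
New equilibrium: 418.5 = 0.9P, so P = 465 and Q = 630.2.
ΔP = 465 - 455 = 10.

ΔP = 10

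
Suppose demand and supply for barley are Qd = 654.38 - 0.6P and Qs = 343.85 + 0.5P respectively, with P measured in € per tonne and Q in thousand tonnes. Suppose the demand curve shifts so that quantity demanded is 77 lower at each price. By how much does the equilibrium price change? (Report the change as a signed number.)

Set Qd = Qs: 654.38 - 0.6P = 343.85 + 0.5P, so 310.53 = 1.1P and P* = 282.3.
Substitute back: Q* = 654.38 - 0.6(282.3) = 485.
After the shift, demand is Qd = 577.38 - 0.6P.
Re-solving, 1.1P = 233.53 gives P = 212.3 and Q = 450.
ΔP = 212.3 - 282.3 = -70.

ΔP = -70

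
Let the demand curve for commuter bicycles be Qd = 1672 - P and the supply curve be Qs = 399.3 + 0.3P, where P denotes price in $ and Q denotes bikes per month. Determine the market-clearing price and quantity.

P* = 979, Q* = 693

Equating demand and supply, 1672 - P = 399.3 + 0.3P gives 1.3P = 1272.7, so P* = 979.
Then Q* = 1672 - 979 = 693.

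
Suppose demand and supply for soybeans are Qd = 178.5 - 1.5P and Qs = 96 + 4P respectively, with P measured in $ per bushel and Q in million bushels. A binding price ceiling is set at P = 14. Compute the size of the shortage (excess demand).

Evaluating both curves at the ceiling price 14 gives Qd = 157.5, Qs = 152.
Shortage = Qd - Qs = 157.5 - 152 = 5.5.

Shortage = 5.5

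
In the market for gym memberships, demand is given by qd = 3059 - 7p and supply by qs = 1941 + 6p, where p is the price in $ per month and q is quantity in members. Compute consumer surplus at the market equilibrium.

Consumer surplus = 431203.5

At equilibrium qd = qs, so 3059 - 7p = 1941 + 6p; collecting terms, 1118 = 13p and p* = 86.
Plugging p* into demand: q* = 3059 - 7(86) = 2457.
Demand choke price (qd = 0): p = 3059/7 = 437. Consumer surplus = ½ × (437 - 86) × 2457 = 431203.5.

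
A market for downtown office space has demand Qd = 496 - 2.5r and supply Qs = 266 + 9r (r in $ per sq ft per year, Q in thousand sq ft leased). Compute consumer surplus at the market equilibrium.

Consumer surplus = 39783.2

The market clears where 496 - 2.5r = 266 + 9r. Rearranging, 11.5r = 230, hence r* = 20.
Substitute back: Q* = 496 - 2.5(20) = 446.
Demand choke price (Qd = 0): r = 496/2.5 = 198.4. Consumer surplus = ½ × (198.4 - 20) × 446 = 39783.2.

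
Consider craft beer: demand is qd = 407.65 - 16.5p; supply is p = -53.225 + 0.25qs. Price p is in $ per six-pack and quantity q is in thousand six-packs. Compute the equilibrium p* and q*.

Inverting to quantity form: qs = 212.9 + 4p.
Equating demand and supply, 407.65 - 16.5p = 212.9 + 4p gives 20.5p = 194.75, so p* = 9.5.
From the demand curve, q* = 407.65 - 16.5(9.5) = 250.9.

p* = 9.5, q* = 250.9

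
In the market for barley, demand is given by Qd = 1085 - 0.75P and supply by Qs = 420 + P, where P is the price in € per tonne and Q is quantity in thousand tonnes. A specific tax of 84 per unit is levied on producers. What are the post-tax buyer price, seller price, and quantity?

With a tax of 84 on producers, they supply based on the net price P_s = P_b - 84, so Qs = 336 + P_b.
Market clearing requires 1085 - 0.75P_b = 336 + P_b; hence 749 = 1.75P_b and P_b = 428.
Then P_s = 428 - 84 = 344 and Q = 1085 - 0.75(428) = 764.

P_b = 428, P_s = 344, Q = 764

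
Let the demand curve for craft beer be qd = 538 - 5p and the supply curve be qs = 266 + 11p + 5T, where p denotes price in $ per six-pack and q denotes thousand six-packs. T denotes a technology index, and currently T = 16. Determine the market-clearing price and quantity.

p* = 12, q* = 478

With T = 16, supply is qs = 346 + 11p.
Equating demand and supply, 538 - 5p = 346 + 11p gives 16p = 192, so p* = 12.
Then q* = 538 - 5(12) = 478.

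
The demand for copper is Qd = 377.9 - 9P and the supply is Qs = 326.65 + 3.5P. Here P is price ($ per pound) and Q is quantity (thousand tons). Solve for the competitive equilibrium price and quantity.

P* = 4.1, Q* = 341

At equilibrium Qd = Qs, so 377.9 - 9P = 326.65 + 3.5P; collecting terms, 51.25 = 12.5P and P* = 4.1.
Plugging P* into demand: Q* = 377.9 - 9(4.1) = 341.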